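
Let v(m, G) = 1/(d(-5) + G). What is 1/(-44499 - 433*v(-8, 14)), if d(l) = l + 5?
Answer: -14/623419 ≈ -2.2457e-5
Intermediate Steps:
d(l) = 5 + l
v(m, G) = 1/G (v(m, G) = 1/((5 - 5) + G) = 1/(0 + G) = 1/G)
1/(-44499 - 433*v(-8, 14)) = 1/(-44499 - 433/14) = 1/(-623419/14) = -14/623419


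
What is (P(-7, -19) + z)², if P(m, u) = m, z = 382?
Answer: 140625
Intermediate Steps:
(P(-7, -19) + z)² = (-7 + 382)² = 375² = 140625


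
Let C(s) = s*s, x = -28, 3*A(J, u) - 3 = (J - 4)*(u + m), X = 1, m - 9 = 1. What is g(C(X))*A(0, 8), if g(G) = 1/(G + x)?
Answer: 23/27 ≈ 0.85185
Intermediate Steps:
m = 10 (m = 9 + 1 = 10)
A(J, u) = 1 + (-4 + J)*(10 + u)/3 (A(J, u) = 1 + ((J - 4)*(u + 10))/3 = 1 + ((-4 + J)*(10 + u))/3 = 1 + (-4 + J)*(10 + u)/3)
C(s) = s²
g(G) = 1/(-28 + G) (g(G) = 1/(G - 28) = 1/(-28 + G))
g(C(X))*A(0, 8) = (-37/3 - 4/3*8 + (10/3)*0 + (⅓)*0*8)/(-28 + 1²) = (-37/3 - 32/3 + 0 + 0)/(-28 + 1) = -23/(-27) = -1/27*(-23) = 23/27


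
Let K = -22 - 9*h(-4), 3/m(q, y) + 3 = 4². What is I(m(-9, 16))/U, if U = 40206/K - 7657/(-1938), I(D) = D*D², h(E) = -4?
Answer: 19278/4511159419 ≈ 4.2734e-6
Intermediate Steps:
m(q, y) = 3/13 (m(q, y) = 3/(-3 + 4²) = 3/(-3 + 16) = 3/13)
K = 14 (K = -22 - 9*(-4) = -22 + 36 = 14)
I(D) = D³
U = 2053327/714 (U = 40206/14 - 7657/(-1938) = 40206*(1/14) - 7657*(-1/1938) = 20103/7 + 403/102 = 2053327/714 ≈ 2875.8)
I(m(-9, 16))/U = (3/13)³/(2053327/714) = (27/2197)*(714/2053327) = 19278/4511159419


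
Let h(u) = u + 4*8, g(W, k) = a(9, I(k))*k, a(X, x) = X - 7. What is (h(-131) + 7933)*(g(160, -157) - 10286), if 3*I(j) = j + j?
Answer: -83040400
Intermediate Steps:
I(j) = 2*j/3 (I(j) = (j + j)/3 = (2*j)/3 = 2*j/3)
a(X, x) = -7 + X
g(W, k) = 2*k (g(W, k) = (-7 + 9)*k = 2*k)
h(u) = 32 + u (h(u) = u + 32 = 32 + u)
(h(-131) + 7933)*(g(160, -157) - 10286) = ((32 - 131) + 7933)*(2*(-157) - 10286) = (-99 + 7933)*(-314 - 10286) = 7834*(-10600) = -83040400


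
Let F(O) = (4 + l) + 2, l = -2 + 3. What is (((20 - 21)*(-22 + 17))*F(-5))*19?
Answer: 665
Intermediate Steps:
l = 1
F(O) = 7 (F(O) = (4 + 1) + 2 = 5 + 2 = 7)
(((20 - 21)*(-22 + 17))*F(-5))*19 = (((20 - 21)*(-22 + 17))*7)*19 = (-1*(-5)*7)*19 = (5*7)*19 = 35*19 = 665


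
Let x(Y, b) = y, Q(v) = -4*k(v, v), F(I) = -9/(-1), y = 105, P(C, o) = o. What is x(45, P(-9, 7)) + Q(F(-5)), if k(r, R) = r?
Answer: 69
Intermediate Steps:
F(I) = 9 (F(I) = -9*(-1) = 9)
Q(v) = -4*v
x(Y, b) = 105
x(45, P(-9, 7)) + Q(F(-5)) = 105 - 4*9 = 105 - 36 = 69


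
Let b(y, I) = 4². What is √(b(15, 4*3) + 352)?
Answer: 4*√23 ≈ 19.183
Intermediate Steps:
b(y, I) = 16
√(b(15, 4*3) + 352) = √(16 + 352) = √368 = 4*√23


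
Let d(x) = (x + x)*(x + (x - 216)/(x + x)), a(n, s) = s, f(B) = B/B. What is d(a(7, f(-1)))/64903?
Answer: -213/64903 ≈ -0.0032818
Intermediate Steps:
f(B) = 1
d(x) = 2*x*(x + (-216 + x)/(2*x)) (d(x) = (2*x)*(x + (-216 + x)/((2*x))) = (2*x)*(x + (-216 + x)*(1/(2*x))) = (2*x)*(x + (-216 + x)/(2*x)) = 2*x*(x + (-216 + x)/(2*x)))
d(a(7, f(-1)))/64903 = (-216 + 1 + 2*1²)/64903 = (-216 + 1 + 2*1)*(1/64903) = (-216 + 1 + 2)*(1/64903) = -213*1/64903 = -213/64903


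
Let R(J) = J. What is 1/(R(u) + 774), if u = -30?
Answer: 1/744 ≈ 0.0013441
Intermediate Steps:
1/(R(u) + 774) = 1/(-30 + 774) = 1/744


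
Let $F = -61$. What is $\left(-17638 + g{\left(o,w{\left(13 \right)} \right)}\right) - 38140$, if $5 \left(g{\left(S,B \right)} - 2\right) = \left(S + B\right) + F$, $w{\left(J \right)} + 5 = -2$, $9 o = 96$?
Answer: $- \frac{836812}{15} \approx -55787.0$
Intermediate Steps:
$o = \frac{32}{3}$ ($o = \frac{1}{9} \cdot 96 = \frac{32}{3} \approx 10.667$)
$w{\left(J \right)} = -7$ ($w{\left(J \right)} = -5 - 2 = -7$)
$g{\left(S,B \right)} = - \frac{51}{5} + \frac{B}{5} + \frac{S}{5}$ ($g{\left(S,B \right)} = 2 + \frac{\left(S + B\right) - 61}{5} = 2 + \frac{\left(B + S\right) - 61}{5} = 2 + \frac{-61 + B + S}{5} = 2 + \left(- \frac{61}{5} + \frac{B}{5} + \frac{S}{5}\right) = - \frac{51}{5} + \frac{B}{5} + \frac{S}{5}$)
$\left(-17638 + g{\left(o,w{\left(13 \right)} \right)}\right) - 38140 = \left(-17638 + \left(- \frac{51}{5} + \frac{1}{5} \left(-7\right) + \frac{1}{5} \cdot \frac{32}{3}\right)\right) - 38140 = \left(-17638 - \frac{142}{15}\right) - 38140 = - \frac{264712}{15} - 38140 = - \frac{836812}{15}$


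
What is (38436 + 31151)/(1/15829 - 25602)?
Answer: -1101492623/405254057 ≈ -2.7180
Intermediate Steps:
(38436 + 31151)/(1/15829 - 25602) = 69587/(1/15829 - 25602) = 69587/(-405254057/15829) = 69587*(-15829/405254057) = -1101492623/405254057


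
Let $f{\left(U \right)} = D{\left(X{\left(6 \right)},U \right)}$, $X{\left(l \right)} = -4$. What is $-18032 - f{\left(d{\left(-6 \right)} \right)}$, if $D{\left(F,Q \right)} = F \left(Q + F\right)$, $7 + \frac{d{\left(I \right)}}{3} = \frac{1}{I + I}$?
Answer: $-18133$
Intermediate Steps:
$d{\left(I \right)} = -21 + \frac{3}{2 I}$ ($d{\left(I \right)} = -21 + \frac{3}{I + I} = -21 + \frac{3}{2 I}$)
$D{\left(F,Q \right)} = F \left(F + Q\right)$
$f{\left(U \right)} = 16 - 4 U$ ($f{\left(U \right)} = - 4 \left(-4 + U\right) = 16 - 4 U$)
$-18032 - f{\left(d{\left(-6 \right)} \right)} = -18032 - \left(16 - 4 \left(-21 + \frac{3}{2 \left(-6\right)}\right)\right) = -18032 - \left(16 - 4 \left(-21 + \frac{3}{2} \left(- \frac{1}{6}\right)\right)\right) = -18032 - \left(16 - 4 \left(-21 - \frac{1}{4}\right)\right) = -18032 - \left(16 - -85\right) = -18032 - \left(16 + 85\right) = -18032 - 101 = -18133$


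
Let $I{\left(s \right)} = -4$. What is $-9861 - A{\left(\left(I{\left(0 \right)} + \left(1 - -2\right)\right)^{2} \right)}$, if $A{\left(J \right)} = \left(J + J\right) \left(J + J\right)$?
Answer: $-9865$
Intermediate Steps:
$A{\left(J \right)} = 4 J^{2}$ ($A{\left(J \right)} = 2 J 2 J = 4 J^{2}$)
$-9861 - A{\left(\left(I{\left(0 \right)} + \left(1 - -2\right)\right)^{2} \right)} = -9861 - 4 \left(\left(-4 + \left(1 - -2\right)\right)^{2}\right)^{2} = -9861 - 4 \left(\left(-4 + \left(1 + 2\right)\right)^{2}\right)^{2} = -9861 - 4 \left(\left(-4 + 3\right)^{2}\right)^{2} = -9861 - 4 \left(\left(-1\right)^{2}\right)^{2} = -9861 - 4 \cdot 1^{2} = -9861 - 4 \cdot 1 = -9861 - 4 = -9865$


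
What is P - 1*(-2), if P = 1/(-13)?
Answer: 25/13 ≈ 1.9231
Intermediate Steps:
P = -1/13 ≈ -0.076923
P - 1*(-2) = -1/13 - 1*(-2) = -1/13 + 2 = 25/13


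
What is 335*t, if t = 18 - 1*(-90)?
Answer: 36180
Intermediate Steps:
t = 108 (t = 18 + 90 = 108)
335*t = 335*108 = 36180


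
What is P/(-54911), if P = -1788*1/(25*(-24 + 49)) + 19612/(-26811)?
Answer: 60195568/920136763125 ≈ 6.5420e-5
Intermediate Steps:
P = -60195568/16756875 (P = -1788/(25*25) + 19612*(-1/26811) = -1788/625 - 19612/26811 = -60195568/16756875 ≈ -3.5923)
P/(-54911) = -60195568/16756875/(-54911) = -60195568/16756875*(-1/54911) = 60195568/920136763125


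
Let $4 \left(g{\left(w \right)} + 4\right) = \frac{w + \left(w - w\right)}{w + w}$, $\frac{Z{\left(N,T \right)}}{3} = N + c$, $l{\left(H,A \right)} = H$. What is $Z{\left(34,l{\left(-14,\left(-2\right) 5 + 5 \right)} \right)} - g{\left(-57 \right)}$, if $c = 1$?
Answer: $\frac{871}{8} \approx 108.88$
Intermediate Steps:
$Z{\left(N,T \right)} = 3 + 3 N$ ($Z{\left(N,T \right)} = 3 \left(N + 1\right) = 3 \left(1 + N\right) = 3 + 3 N$)
$g{\left(w \right)} = - \frac{31}{8}$ ($g{\left(w \right)} = -4 + \frac{\left(w + \left(w - w\right)\right) \frac{1}{w + w}}{4} = -4 + \frac{\left(w + 0\right) \frac{1}{2 w}}{4} = -4 + \frac{w \frac{1}{2 w}}{4} = -4 + \frac{1}{4} \cdot \frac{1}{2} = -4 + \frac{1}{8} = - \frac{31}{8}$)
$Z{\left(34,l{\left(-14,\left(-2\right) 5 + 5 \right)} \right)} - g{\left(-57 \right)} = \left(3 + 3 \cdot 34\right) - - \frac{31}{8} = \left(3 + 102\right) + \frac{31}{8} = 105 + \frac{31}{8} = \frac{871}{8}$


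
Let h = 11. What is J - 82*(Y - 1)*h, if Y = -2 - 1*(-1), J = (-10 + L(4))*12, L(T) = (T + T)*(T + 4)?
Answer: 2452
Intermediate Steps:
L(T) = 2*T*(4 + T) (L(T) = (2*T)*(4 + T) = 2*T*(4 + T))
J = 648 (J = (-10 + 2*4*(4 + 4))*12 = (-10 + 2*4*8)*12 = (-10 + 64)*12 = 54*12 = 648)
Y = -1 (Y = -2 + 1 = -1)
J - 82*(Y - 1)*h = 648 - 82*(-1 - 1)*11 = 648 - (-164)*11 = 648 - 82*(-22) = 648 + 1804 = 2452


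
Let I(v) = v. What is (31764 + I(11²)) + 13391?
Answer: 45276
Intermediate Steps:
(31764 + I(11²)) + 13391 = (31764 + 11²) + 13391 = (31764 + 121) + 13391 = 31885 + 13391 = 45276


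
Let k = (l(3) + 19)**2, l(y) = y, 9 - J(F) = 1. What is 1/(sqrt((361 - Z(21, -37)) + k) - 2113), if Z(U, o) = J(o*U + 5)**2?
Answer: -2113/4463988 - sqrt(781)/4463988 ≈ -0.00047960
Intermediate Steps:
J(F) = 8 (J(F) = 9 - 1*1 = 9 - 1 = 8)
Z(U, o) = 64 (Z(U, o) = 8**2 = 64)
k = 484 (k = (3 + 19)**2 = 22**2 = 484)
1/(sqrt((361 - Z(21, -37)) + k) - 2113) = 1/(sqrt((361 - 1*64) + 484) - 2113) = 1/(sqrt((361 - 64) + 484) - 2113) = 1/(sqrt(297 + 484) - 2113) = 1/(sqrt(781) - 2113) = 1/(-2113 + sqrt(781))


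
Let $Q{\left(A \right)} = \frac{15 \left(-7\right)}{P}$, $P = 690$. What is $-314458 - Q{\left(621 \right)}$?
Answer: $- \frac{14465061}{46} \approx -3.1446 \cdot 10^{5}$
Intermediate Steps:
$Q{\left(A \right)} = - \frac{7}{46}$ ($Q{\left(A \right)} = \frac{15 \left(-7\right)}{690} = \left(-105\right) \frac{1}{690} = - \frac{7}{46}$)
$-314458 - Q{\left(621 \right)} = -314458 - - \frac{7}{46} = -314458 + \frac{7}{46} = - \frac{14465061}{46}$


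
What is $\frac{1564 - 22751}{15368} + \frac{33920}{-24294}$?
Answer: $- \frac{517999769}{186675096} \approx -2.7749$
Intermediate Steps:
$\frac{1564 - 22751}{15368} + \frac{33920}{-24294} = \left(-21187\right) \frac{1}{15368} + 33920 \left(- \frac{1}{24294}\right) = - \frac{21187}{15368} - \frac{16960}{12147} = - \frac{517999769}{186675096}$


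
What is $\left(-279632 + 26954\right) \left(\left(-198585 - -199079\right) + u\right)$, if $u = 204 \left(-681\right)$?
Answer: $34978215540$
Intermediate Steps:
$u = -138924$
$\left(-279632 + 26954\right) \left(\left(-198585 - -199079\right) + u\right) = \left(-279632 + 26954\right) \left(\left(-198585 - -199079\right) - 138924\right) = - 252678 \left(\left(-198585 + 199079\right) - 138924\right) = - 252678 \left(494 - 138924\right) = \left(-252678\right) \left(-138430\right) = 34978215540$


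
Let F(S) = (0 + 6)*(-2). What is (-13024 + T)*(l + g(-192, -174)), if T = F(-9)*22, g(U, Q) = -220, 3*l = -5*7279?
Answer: 492386840/3 ≈ 1.6413e+8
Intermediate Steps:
F(S) = -12 (F(S) = 6*(-2) = -12)
l = -36395/3 (l = (-5*7279)/3 = (1/3)*(-36395) = -36395/3 ≈ -12132.)
T = -264 (T = -12*22 = -264)
(-13024 + T)*(l + g(-192, -174)) = (-13024 - 264)*(-36395/3 - 220) = -13288*(-37055/3) = 492386840/3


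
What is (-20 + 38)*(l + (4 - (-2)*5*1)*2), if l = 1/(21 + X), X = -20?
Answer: 522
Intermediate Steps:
l = 1 (l = 1/(21 - 20) = 1/1 = 1)
(-20 + 38)*(l + (4 - (-2)*5*1)*2) = (-20 + 38)*(1 + (4 - (-2)*5*1)*2) = 18*(1 + (4 - 2*(-5)*1)*2) = 18*(1 + (4 + 10*1)*2) = 18*(1 + (4 + 10)*2) = 18*(1 + 14*2) = 18*(1 + 28) = 18*29 = 522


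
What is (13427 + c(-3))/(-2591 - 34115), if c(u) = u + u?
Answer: -13421/36706 ≈ -0.36563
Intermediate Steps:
c(u) = 2*u
(13427 + c(-3))/(-2591 - 34115) = (13427 + 2*(-3))/(-2591 - 34115) = (13427 - 6)/(-36706) = 13421*(-1/36706) = -13421/36706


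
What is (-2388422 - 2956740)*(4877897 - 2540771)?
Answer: -12492317084412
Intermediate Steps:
(-2388422 - 2956740)*(4877897 - 2540771) = -5345162*2337126 = -12492317084412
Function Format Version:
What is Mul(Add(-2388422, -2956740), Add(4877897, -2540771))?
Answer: -12492317084412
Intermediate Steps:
Mul(Add(-2388422, -2956740), Add(4877897, -2540771)) = Mul(-5345162, 2337126) = -12492317084412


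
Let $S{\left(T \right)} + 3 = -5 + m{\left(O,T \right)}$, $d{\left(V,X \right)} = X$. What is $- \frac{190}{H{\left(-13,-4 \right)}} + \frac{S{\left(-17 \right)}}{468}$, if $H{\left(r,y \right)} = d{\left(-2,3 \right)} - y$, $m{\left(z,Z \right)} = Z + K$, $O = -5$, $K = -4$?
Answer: $- \frac{89123}{3276} \approx -27.205$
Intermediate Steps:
$m{\left(z,Z \right)} = -4 + Z$ ($m{\left(z,Z \right)} = Z - 4 = -4 + Z$)
$S{\left(T \right)} = -12 + T$ ($S{\left(T \right)} = -3 + \left(-5 + \left(-4 + T\right)\right) = -3 + \left(-9 + T\right) = -12 + T$)
$H{\left(r,y \right)} = 3 - y$
$- \frac{190}{H{\left(-13,-4 \right)}} + \frac{S{\left(-17 \right)}}{468} = - \frac{190}{3 - -4} + \frac{-12 - 17}{468} = - \frac{190}{3 + 4} - \frac{29}{468} = - \frac{190}{7} - \frac{29}{468} = - \frac{89123}{3276}$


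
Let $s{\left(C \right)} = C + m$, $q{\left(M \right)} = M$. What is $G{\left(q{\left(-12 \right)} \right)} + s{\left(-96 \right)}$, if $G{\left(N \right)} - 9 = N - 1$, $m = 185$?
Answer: $85$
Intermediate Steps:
$G{\left(N \right)} = 8 + N$ ($G{\left(N \right)} = 9 + \left(N - 1\right) = 9 + \left(-1 + N\right) = 8 + N$)
$s{\left(C \right)} = 185 + C$ ($s{\left(C \right)} = C + 185 = 185 + C$)
$G{\left(q{\left(-12 \right)} \right)} + s{\left(-96 \right)} = \left(8 - 12\right) + \left(185 - 96\right) = -4 + 89 = 85$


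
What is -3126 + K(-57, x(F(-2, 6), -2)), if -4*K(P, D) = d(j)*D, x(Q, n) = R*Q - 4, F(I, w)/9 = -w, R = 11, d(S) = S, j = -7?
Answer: -8345/2 ≈ -4172.5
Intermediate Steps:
F(I, w) = -9*w (F(I, w) = 9*(-w) = -9*w)
x(Q, n) = -4 + 11*Q (x(Q, n) = 11*Q - 4 = -4 + 11*Q)
K(P, D) = 7*D/4 (K(P, D) = -(-7)*D/4 = 7*D/4)
-3126 + K(-57, x(F(-2, 6), -2)) = -3126 + 7*(-4 + 11*(-9*6))/4 = -3126 + 7*(-4 + 11*(-54))/4 = -3126 + 7*(-4 - 594)/4 = -3126 + (7/4)*(-598) = -3126 - 2093/2 = -8345/2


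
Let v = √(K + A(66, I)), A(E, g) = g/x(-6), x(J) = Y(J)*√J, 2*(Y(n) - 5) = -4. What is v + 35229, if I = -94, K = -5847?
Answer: 35229 + √(-52623 + 47*I*√6)/3 ≈ 35229.0 + 76.466*I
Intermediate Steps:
Y(n) = 3 (Y(n) = 5 + (½)*(-4) = 5 - 2 = 3)
x(J) = 3*√J
A(E, g) = -I*g*√6/18 (A(E, g) = g/((3*√(-6))) = g/((3*(I*√6))) = g/((3*I*√6)) = g*(-I*√6/18) = -I*g*√6/18)
v = √(-5847 + 47*I*√6/9) (v = √(-5847 - 1/18*I*(-94)*√6) = √(-5847 + 47*I*√6/9) ≈ 0.0836 + 76.466*I)
v + 35229 = √(-52623 + 47*I*√6)/3 + 35229 = 35229 + √(-52623 + 47*I*√6)/3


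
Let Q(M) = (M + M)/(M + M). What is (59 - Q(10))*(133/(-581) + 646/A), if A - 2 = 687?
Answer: 2350566/57187 ≈ 41.103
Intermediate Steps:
A = 689 (A = 2 + 687 = 689)
Q(M) = 1 (Q(M) = (2*M)/((2*M)) = (2*M)*(1/(2*M)) = 1)
(59 - Q(10))*(133/(-581) + 646/A) = (59 - 1*1)*(133/(-581) + 646/689) = (59 - 1)*(133*(-1/581) + 646*(1/689)) = 58*(-19/83 + 646/689) = 58*(40527/57187) = 2350566/57187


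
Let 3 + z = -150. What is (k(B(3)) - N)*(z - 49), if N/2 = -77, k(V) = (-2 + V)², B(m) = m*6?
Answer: -82820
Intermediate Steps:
B(m) = 6*m
z = -153 (z = -3 - 150 = -153)
N = -154 (N = 2*(-77) = -154)
(k(B(3)) - N)*(z - 49) = ((-2 + 6*3)² - 1*(-154))*(-153 - 49) = ((-2 + 18)² + 154)*(-202) = (16² + 154)*(-202) = (256 + 154)*(-202) = 410*(-202) = -82820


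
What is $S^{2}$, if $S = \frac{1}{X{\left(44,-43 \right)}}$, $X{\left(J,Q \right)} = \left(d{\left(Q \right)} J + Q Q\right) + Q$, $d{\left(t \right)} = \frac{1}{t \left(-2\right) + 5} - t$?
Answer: $\frac{8281}{113273979844} \approx 7.3106 \cdot 10^{-8}$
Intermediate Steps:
$d{\left(t \right)} = \frac{1}{5 - 2 t} - t$ ($d{\left(t \right)} = \frac{1}{- 2 t + 5} - t = \frac{1}{5 - 2 t} - t$)
$X{\left(J,Q \right)} = Q + Q^{2} + \frac{J \left(-1 - 2 Q^{2} + 5 Q\right)}{-5 + 2 Q}$ ($X{\left(J,Q \right)} = \left(\frac{-1 - 2 Q^{2} + 5 Q}{-5 + 2 Q} J + Q Q\right) + Q = \left(\frac{J \left(-1 - 2 Q^{2} + 5 Q\right)}{-5 + 2 Q} + Q^{2}\right) + Q = \left(Q^{2} + \frac{J \left(-1 - 2 Q^{2} + 5 Q\right)}{-5 + 2 Q}\right) + Q = Q + Q^{2} + \frac{J \left(-1 - 2 Q^{2} + 5 Q\right)}{-5 + 2 Q}$)
$S = \frac{91}{336562}$ ($S = \frac{1}{\frac{1}{-5 + 2 \left(-43\right)} \left(\left(-1\right) 44 \left(1 - -215 + 2 \left(-43\right)^{2}\right) - 43 \left(1 - 43\right) \left(-5 + 2 \left(-43\right)\right)\right)} = \frac{1}{\frac{1}{-5 - 86} \left(\left(-1\right) 44 \left(1 + 215 + 2 \cdot 1849\right) - - 1806 \left(-5 - 86\right)\right)} = \frac{1}{\frac{1}{-91} \left(\left(-1\right) 44 \left(1 + 215 + 3698\right) - \left(-1806\right) \left(-91\right)\right)} = \frac{1}{\left(- \frac{1}{91}\right) \left(\left(-1\right) 44 \cdot 3914 - 164346\right)} = \frac{1}{\left(- \frac{1}{91}\right) \left(-172216 - 164346\right)} = \frac{1}{\left(- \frac{1}{91}\right) \left(-336562\right)} = \frac{1}{\frac{336562}{91}} = \frac{91}{336562} \approx 0.00027038$)
$S^{2} = \left(\frac{91}{336562}\right)^{2} = \frac{8281}{113273979844}$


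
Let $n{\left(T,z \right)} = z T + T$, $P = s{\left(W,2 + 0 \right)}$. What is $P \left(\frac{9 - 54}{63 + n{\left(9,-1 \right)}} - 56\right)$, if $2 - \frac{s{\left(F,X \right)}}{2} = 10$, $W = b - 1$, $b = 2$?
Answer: $\frac{6352}{7} \approx 907.43$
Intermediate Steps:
$W = 1$ ($W = 2 - 1 = 1$)
$s{\left(F,X \right)} = -16$ ($s{\left(F,X \right)} = 4 - 20 = -16$)
$P = -16$
$n{\left(T,z \right)} = T + T z$ ($n{\left(T,z \right)} = T z + T = T + T z$)
$P \left(\frac{9 - 54}{63 + n{\left(9,-1 \right)}} - 56\right) = - 16 \left(\frac{9 - 54}{63 + 9 \left(1 - 1\right)} - 56\right) = - 16 \left(- \frac{45}{63 + 9 \cdot 0} - 56\right) = - 16 \left(- \frac{45}{63 + 0} - 56\right) = - 16 \left(- \frac{45}{63} - 56\right) = - 16 \left(\left(-45\right) \frac{1}{63} - 56\right) = - 16 \left(- \frac{5}{7} - 56\right) = \left(-16\right) \left(- \frac{397}{7}\right) = \frac{6352}{7}$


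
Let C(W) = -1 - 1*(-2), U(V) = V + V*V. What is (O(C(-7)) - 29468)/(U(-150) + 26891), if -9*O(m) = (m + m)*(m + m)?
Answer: -265216/443169 ≈ -0.59845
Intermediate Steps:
U(V) = V + V²
C(W) = 1 (C(W) = -1 + 2 = 1)
O(m) = -4*m²/9 (O(m) = -(m + m)*(m + m)/9 = -2*m*2*m/9 = -4*m²/9)
(O(C(-7)) - 29468)/(U(-150) + 26891) = (-4/9*1² - 29468)/(-150*(1 - 150) + 26891) = (-4/9*1 - 29468)/(-150*(-149) + 26891) = (-4/9 - 29468)/(22350 + 26891) = -265216/9/49241 = -265216/9*1/49241 = -265216/443169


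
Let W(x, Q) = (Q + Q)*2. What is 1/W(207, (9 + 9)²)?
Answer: 1/1296 ≈ 0.00077160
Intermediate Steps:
W(x, Q) = 4*Q (W(x, Q) = (2*Q)*2 = 4*Q)
1/W(207, (9 + 9)²) = 1/(4*(9 + 9)²) = 1/(4*18²) = 1/(4*324) = 1/1296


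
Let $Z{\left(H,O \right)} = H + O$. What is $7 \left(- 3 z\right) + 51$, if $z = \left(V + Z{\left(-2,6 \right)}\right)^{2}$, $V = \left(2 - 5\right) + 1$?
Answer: $-33$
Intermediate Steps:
$V = -2$ ($V = -3 + 1 = -2$)
$z = 4$ ($z = \left(-2 + \left(-2 + 6\right)\right)^{2} = \left(-2 + 4\right)^{2} = 2^{2} = 4$)
$7 \left(- 3 z\right) + 51 = 7 \left(\left(-3\right) 4\right) + 51 = 7 \left(-12\right) + 51 = -84 + 51 = -33$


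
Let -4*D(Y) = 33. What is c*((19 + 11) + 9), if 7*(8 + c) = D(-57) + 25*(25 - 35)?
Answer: -49023/28 ≈ -1750.8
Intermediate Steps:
D(Y) = -33/4 (D(Y) = -1/4*33 = -33/4)
c = -1257/28 (c = -8 + (-33/4 + 25*(25 - 35))/7 = -8 + (-33/4 + 25*(-10))/7 = -8 + (-33/4 - 250)/7 = -8 + (1/7)*(-1033/4) = -8 - 1033/28 = -1257/28 ≈ -44.893)
c*((19 + 11) + 9) = -1257*((19 + 11) + 9)/28 = -1257*(30 + 9)/28 = -1257/28*39 = -49023/28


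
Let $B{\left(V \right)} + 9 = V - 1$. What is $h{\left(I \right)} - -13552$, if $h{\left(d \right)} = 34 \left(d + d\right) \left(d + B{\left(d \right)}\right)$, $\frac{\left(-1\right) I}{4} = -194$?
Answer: $81381808$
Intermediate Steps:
$B{\left(V \right)} = -10 + V$ ($B{\left(V \right)} = -9 + \left(V - 1\right) = -9 + \left(-1 + V\right) = -10 + V$)
$I = 776$ ($I = \left(-4\right) \left(-194\right) = 776$)
$h{\left(d \right)} = 68 d \left(-10 + 2 d\right)$ ($h{\left(d \right)} = 34 \left(d + d\right) \left(d + \left(-10 + d\right)\right) = 34 \cdot 2 d \left(-10 + 2 d\right) = 68 d \left(-10 + 2 d\right)$)
$h{\left(I \right)} - -13552 = 136 \cdot 776 \left(-5 + 776\right) - -13552 = 136 \cdot 776 \cdot 771 + 13552 = 81368256 + 13552 = 81381808$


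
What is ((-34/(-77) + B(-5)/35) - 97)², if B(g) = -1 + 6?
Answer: 55115776/5929 ≈ 9296.0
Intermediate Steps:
B(g) = 5
((-34/(-77) + B(-5)/35) - 97)² = ((-34/(-77) + 5/35) - 97)² = ((-34*(-1/77) + 5*(1/35)) - 97)² = ((34/77 + ⅐) - 97)² = (45/77 - 97)² = (-7424/77)² = 55115776/5929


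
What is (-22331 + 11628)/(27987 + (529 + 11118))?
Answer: -1529/5662 ≈ -0.27005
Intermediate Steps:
(-22331 + 11628)/(27987 + (529 + 11118)) = -10703/(27987 + 11647) = -10703/39634 = -10703*1/39634 = -1529/5662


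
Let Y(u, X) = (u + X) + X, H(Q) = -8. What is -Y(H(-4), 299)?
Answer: -590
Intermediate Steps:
Y(u, X) = u + 2*X (Y(u, X) = (X + u) + X = u + 2*X)
-Y(H(-4), 299) = -(-8 + 2*299) = -(-8 + 598) = -1*590 = -590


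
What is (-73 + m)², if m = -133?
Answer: 42436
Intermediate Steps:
(-73 + m)² = (-73 - 133)² = (-206)² = 42436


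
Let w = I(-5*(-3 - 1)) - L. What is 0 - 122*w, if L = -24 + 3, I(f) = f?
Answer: -5002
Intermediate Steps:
L = -21
w = 41 (w = -5*(-3 - 1) - 1*(-21) = -5*(-4) + 21 = 20 + 21 = 41)
0 - 122*w = 0 - 122*41 = 0 - 5002 = -5002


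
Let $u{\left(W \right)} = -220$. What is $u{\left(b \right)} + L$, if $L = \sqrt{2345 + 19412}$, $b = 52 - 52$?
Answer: $-220 + \sqrt{21757} \approx -72.497$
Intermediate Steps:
$b = 0$ ($b = 52 - 52 = 0$)
$L = \sqrt{21757} \approx 147.5$
$u{\left(b \right)} + L = -220 + \sqrt{21757}$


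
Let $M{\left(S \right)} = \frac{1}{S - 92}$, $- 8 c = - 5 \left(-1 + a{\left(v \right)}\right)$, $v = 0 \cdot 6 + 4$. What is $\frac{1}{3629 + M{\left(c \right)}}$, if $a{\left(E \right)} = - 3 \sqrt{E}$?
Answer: $\frac{771}{2797951} \approx 0.00027556$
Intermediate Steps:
$v = 4$ ($v = 0 + 4 = 4$)
$c = - \frac{35}{8}$ ($c = - \frac{\left(-5\right) \left(-1 - 3 \sqrt{4}\right)}{8} = - \frac{\left(-5\right) \left(-1 - 6\right)}{8} = - \frac{\left(-5\right) \left(-7\right)}{8} = \left(- \frac{1}{8}\right) 35 = - \frac{35}{8} \approx -4.375$)
$M{\left(S \right)} = \frac{1}{-92 + S}$
$\frac{1}{3629 + M{\left(c \right)}} = \frac{1}{3629 + \frac{1}{-92 - \frac{35}{8}}} = \frac{1}{3629 + \frac{1}{- \frac{771}{8}}} = \frac{1}{3629 - \frac{8}{771}} = \frac{1}{\frac{2797951}{771}} = \frac{771}{2797951}$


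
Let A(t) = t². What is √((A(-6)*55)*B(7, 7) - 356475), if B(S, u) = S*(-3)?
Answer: I*√398055 ≈ 630.92*I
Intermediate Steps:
B(S, u) = -3*S
√((A(-6)*55)*B(7, 7) - 356475) = √(((-6)²*55)*(-3*7) - 356475) = √((36*55)*(-21) - 356475) = √(1980*(-21) - 356475) = √(-41580 - 356475) = √(-398055) = I*√398055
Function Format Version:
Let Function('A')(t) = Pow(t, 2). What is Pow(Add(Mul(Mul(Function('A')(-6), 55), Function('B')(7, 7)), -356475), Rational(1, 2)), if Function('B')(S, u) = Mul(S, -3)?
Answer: Mul(I, Pow(398055, Rational(1, 2))) ≈ Mul(630.92, I)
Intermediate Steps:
Function('B')(S, u) = Mul(-3, S)
Pow(Add(Mul(Mul(Function('A')(-6), 55), Function('B')(7, 7)), -356475), Rational(1, 2)) = Pow(Add(Mul(Mul(Pow(-6, 2), 55), Mul(-3, 7)), -356475), Rational(1, 2)) = Pow(Add(Mul(Mul(36, 55), -21), -356475), Rational(1, 2)) = Pow(Add(Mul(1980, -21), -356475), Rational(1, 2)) = Pow(Add(-41580, -356475), Rational(1, 2)) = Pow(-398055, Rational(1, 2)) = Mul(I, Pow(398055, Rational(1, 2)))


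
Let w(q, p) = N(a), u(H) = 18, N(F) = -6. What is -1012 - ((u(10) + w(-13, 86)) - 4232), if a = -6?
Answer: 3208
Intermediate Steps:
w(q, p) = -6
-1012 - ((u(10) + w(-13, 86)) - 4232) = -1012 - ((18 - 6) - 4232) = -1012 - (12 - 4232) = -1012 - 1*(-4220) = -1012 + 4220 = 3208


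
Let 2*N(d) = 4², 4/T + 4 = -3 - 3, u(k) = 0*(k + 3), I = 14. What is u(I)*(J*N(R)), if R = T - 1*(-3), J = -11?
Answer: 0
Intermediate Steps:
u(k) = 0 (u(k) = 0*(3 + k) = 0)
T = -⅖ (T = 4/(-4 + (-3 - 3)) = 4/(-4 - 6) = 4/(-10) = 4*(-⅒) = -⅖ ≈ -0.40000)
R = 13/5 (R = -⅖ - 1*(-3) = -⅖ + 3 = 13/5 ≈ 2.6000)
N(d) = 8 (N(d) = (½)*4² = (½)*16 = 8)
u(I)*(J*N(R)) = 0*(-11*8) = 0*(-88) = 0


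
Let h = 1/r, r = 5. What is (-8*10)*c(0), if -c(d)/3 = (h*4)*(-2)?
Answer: -384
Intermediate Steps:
h = ⅕ (h = 1/5 = ⅕ ≈ 0.20000)
c(d) = 24/5 (c(d) = -3*(⅕)*4*(-2) = -12*(-2)/5 = -3*(-8/5) = 24/5)
(-8*10)*c(0) = -8*10*(24/5) = -80*24/5 = -384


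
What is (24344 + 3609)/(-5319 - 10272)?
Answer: -27953/15591 ≈ -1.7929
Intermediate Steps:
(24344 + 3609)/(-5319 - 10272) = 27953/(-15591) = 27953*(-1/15591) = -27953/15591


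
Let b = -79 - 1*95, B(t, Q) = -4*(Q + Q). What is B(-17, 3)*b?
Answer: 4176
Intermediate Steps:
B(t, Q) = -8*Q
b = -174 (b = -79 - 95 = -174)
B(-17, 3)*b = -8*3*(-174) = -24*(-174) = 4176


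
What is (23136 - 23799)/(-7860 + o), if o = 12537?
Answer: -221/1559 ≈ -0.14176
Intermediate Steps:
(23136 - 23799)/(-7860 + o) = (23136 - 23799)/(-7860 + 12537) = -663/4677 = -663*1/4677 = -221/1559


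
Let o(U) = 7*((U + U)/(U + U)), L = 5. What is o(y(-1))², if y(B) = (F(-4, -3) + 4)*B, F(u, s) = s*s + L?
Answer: 49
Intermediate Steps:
F(u, s) = 5 + s² (F(u, s) = s*s + 5 = s² + 5 = 5 + s²)
y(B) = 18*B (y(B) = ((5 + (-3)²) + 4)*B = ((5 + 9) + 4)*B = (14 + 4)*B = 18*B)
o(U) = 7 (o(U) = 7*((2*U)/((2*U))) = 7*((2*U)*(1/(2*U))) = 7*1 = 7)
o(y(-1))² = 7² = 49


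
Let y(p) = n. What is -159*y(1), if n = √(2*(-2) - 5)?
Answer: -477*I ≈ -477.0*I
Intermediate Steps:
n = 3*I (n = √(-4 - 5) = √(-9) = 3*I ≈ 3.0*I)
y(p) = 3*I
-159*y(1) = -477*I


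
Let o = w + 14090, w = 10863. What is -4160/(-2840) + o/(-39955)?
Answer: 2383657/2836805 ≈ 0.84026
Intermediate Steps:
o = 24953 (o = 10863 + 14090 = 24953)
-4160/(-2840) + o/(-39955) = -4160/(-2840) + 24953/(-39955) = -4160*(-1/2840) + 24953*(-1/39955) = 104/71 - 24953/39955 = 2383657/2836805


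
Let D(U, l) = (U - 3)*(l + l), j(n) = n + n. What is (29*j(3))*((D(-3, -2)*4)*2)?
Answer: 33408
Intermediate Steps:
j(n) = 2*n
D(U, l) = 2*l*(-3 + U) (D(U, l) = (-3 + U)*(2*l) = 2*l*(-3 + U))
(29*j(3))*((D(-3, -2)*4)*2) = (29*(2*3))*(((2*(-2)*(-3 - 3))*4)*2) = (29*6)*(((2*(-2)*(-6))*4)*2) = 174*((24*4)*2) = 174*(96*2) = 174*192 = 33408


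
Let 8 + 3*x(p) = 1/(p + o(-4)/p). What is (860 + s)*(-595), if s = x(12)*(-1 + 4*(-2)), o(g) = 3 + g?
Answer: -75193720/143 ≈ -5.2583e+5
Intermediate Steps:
x(p) = -8/3 + 1/(3*(p - 1/p)) (x(p) = -8/3 + 1/(3*(p + (3 - 4)/p)) = -8/3 + 1/(3*(p - 1/p)))
s = 3396/143 (s = ((8 + 12 - 8*12**2)/(3*(-1 + 12**2)))*(-1 + 4*(-2)) = ((8 + 12 - 8*144)/(3*(-1 + 144)))*(-1 - 8) = ((1/3)*(8 + 12 - 1152)/143)*(-9) = ((1/3)*(1/143)*(-1132))*(-9) = -1132/429*(-9) = 3396/143 ≈ 23.748)
(860 + s)*(-595) = (860 + 3396/143)*(-595) = (126376/143)*(-595) = -75193720/143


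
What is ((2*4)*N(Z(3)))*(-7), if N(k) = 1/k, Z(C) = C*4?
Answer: -14/3 ≈ -4.6667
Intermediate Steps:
Z(C) = 4*C
((2*4)*N(Z(3)))*(-7) = ((2*4)/((4*3)))*(-7) = (8/12)*(-7) = (8*(1/12))*(-7) = (2/3)*(-7) = -14/3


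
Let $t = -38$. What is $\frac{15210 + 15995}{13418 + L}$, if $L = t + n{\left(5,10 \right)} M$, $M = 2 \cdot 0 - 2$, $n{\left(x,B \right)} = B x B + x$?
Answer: $\frac{6241}{2474} \approx 2.5226$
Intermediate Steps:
$n{\left(x,B \right)} = x + x B^{2}$ ($n{\left(x,B \right)} = x B^{2} + x = x + x B^{2}$)
$M = -2$ ($M = 0 - 2 = -2$)
$L = -1048$ ($L = -38 + 5 \left(1 + 10^{2}\right) \left(-2\right) = -38 + 5 \left(1 + 100\right) \left(-2\right) = -38 + 5 \cdot 101 \left(-2\right) = -38 + 505 \left(-2\right) = -38 - 1010 = -1048$)
$\frac{15210 + 15995}{13418 + L} = \frac{15210 + 15995}{13418 - 1048} = \frac{31205}{12370} = 31205 \cdot \frac{1}{12370} = \frac{6241}{2474}$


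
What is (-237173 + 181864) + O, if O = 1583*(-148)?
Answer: -289593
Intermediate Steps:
O = -234284
(-237173 + 181864) + O = (-237173 + 181864) - 234284 = -55309 - 234284 = -289593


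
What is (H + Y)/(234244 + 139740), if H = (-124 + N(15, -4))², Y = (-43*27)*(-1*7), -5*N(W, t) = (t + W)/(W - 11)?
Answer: 9455881/149593600 ≈ 0.063210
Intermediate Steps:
N(W, t) = -(W + t)/(5*(-11 + W)) (N(W, t) = -(t + W)/(5*(W - 11)) = -(W + t)/(5*(-11 + W)))
Y = 8127 (Y = -1161*(-7) = 8127)
H = 6205081/400 (H = (-124 + (-1*15 - 1*(-4))/(5*(-11 + 15)))² = (-124 + (⅕)*(-15 + 4)/4)² = (-124 + (⅕)*(¼)*(-11))² = (-124 - 11/20)² = (-2491/20)² = 6205081/400 ≈ 15513.)
(H + Y)/(234244 + 139740) = (6205081/400 + 8127)/(234244 + 139740) = (9455881/400)/373984 = (9455881/400)*(1/373984) = 9455881/149593600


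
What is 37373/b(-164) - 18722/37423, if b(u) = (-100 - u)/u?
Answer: -57343300491/598768 ≈ -95769.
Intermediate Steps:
b(u) = (-100 - u)/u
37373/b(-164) - 18722/37423 = 37373/(((-100 - 1*(-164))/(-164))) - 18722/37423 = 37373/((-(-100 + 164)/164)) - 18722*1/37423 = 37373/((-1/164*64)) - 18722/37423 = 37373/(-16/41) - 18722/37423 = 37373*(-41/16) - 18722/37423 = -1532293/16 - 18722/37423 = -57343300491/598768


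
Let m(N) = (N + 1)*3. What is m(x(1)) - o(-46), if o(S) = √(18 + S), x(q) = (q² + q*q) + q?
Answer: 12 - 2*I*√7 ≈ 12.0 - 5.2915*I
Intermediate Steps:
x(q) = q + 2*q² (x(q) = (q² + q²) + q = 2*q² + q = q + 2*q²)
m(N) = 3 + 3*N (m(N) = (1 + N)*3 = 3 + 3*N)
m(x(1)) - o(-46) = (3 + 3*(1*(1 + 2*1))) - √(18 - 46) = (3 + 3*(1*(1 + 2))) - √(-28) = (3 + 3*(1*3)) - 2*I*√7 = (3 + 3*3) - 2*I*√7 = (3 + 9) - 2*I*√7 = 12 - 2*I*√7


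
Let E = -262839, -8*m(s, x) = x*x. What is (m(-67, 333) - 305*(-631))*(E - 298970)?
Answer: -802685170559/8 ≈ -1.0034e+11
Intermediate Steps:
m(s, x) = -x**2/8 (m(s, x) = -x*x/8 = -x**2/8)
(m(-67, 333) - 305*(-631))*(E - 298970) = (-1/8*333**2 - 305*(-631))*(-262839 - 298970) = (-1/8*110889 + 192455)*(-561809) = (-110889/8 + 192455)*(-561809) = (1428751/8)*(-561809) = -802685170559/8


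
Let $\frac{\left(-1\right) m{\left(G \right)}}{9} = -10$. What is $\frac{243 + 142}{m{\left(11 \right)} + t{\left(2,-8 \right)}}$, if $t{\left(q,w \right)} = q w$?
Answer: $\frac{385}{74} \approx 5.2027$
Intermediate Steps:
$m{\left(G \right)} = 90$ ($m{\left(G \right)} = \left(-9\right) \left(-10\right) = 90$)
$\frac{243 + 142}{m{\left(11 \right)} + t{\left(2,-8 \right)}} = \frac{243 + 142}{90 + 2 \left(-8\right)} = \frac{385}{90 - 16} = \frac{385}{74}$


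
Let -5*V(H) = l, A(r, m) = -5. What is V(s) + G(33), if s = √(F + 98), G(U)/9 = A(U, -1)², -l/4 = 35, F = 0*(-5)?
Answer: 253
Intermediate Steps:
F = 0
l = -140 (l = -4*35 = -140)
G(U) = 225 (G(U) = 9*(-5)² = 9*25 = 225)
s = 7*√2 (s = √(0 + 98) = √98 = 7*√2 ≈ 9.8995)
V(H) = 28 (V(H) = -⅕*(-140) = 28)
V(s) + G(33) = 28 + 225 = 253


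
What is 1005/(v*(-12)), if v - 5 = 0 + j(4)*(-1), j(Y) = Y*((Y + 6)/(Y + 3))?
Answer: 469/4 ≈ 117.25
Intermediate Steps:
j(Y) = Y*(6 + Y)/(3 + Y) (j(Y) = Y*((6 + Y)/(3 + Y)) = Y*(6 + Y)/(3 + Y))
v = -5/7 (v = 5 + (0 + (4*(6 + 4)/(3 + 4))*(-1)) = 5 + (0 + (4*10/7)*(-1)) = 5 + (0 + (4*(⅐)*10)*(-1)) = 5 + (0 + (40/7)*(-1)) = 5 + (0 - 40/7) = 5 - 40/7 = -5/7 ≈ -0.71429)
1005/(v*(-12)) = 1005/(-5/7*(-12)) = 1005/(60/7) = (7/60)*1005 = 469/4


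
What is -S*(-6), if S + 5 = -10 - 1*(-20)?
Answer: 30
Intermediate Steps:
S = 5 (S = -5 + (-10 - 1*(-20)) = -5 + (-10 + 20) = -5 + 10 = 5)
-S*(-6) = -1*5*(-6) = -5*(-6) = 30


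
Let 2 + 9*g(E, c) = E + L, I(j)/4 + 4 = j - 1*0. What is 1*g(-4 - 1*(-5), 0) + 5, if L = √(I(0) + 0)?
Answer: 44/9 + 4*I/9 ≈ 4.8889 + 0.44444*I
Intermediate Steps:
I(j) = -16 + 4*j (I(j) = -16 + 4*(j - 1*0) = -16 + 4*(j + 0) = -16 + 4*j)
L = 4*I (L = √((-16 + 4*0) + 0) = √((-16 + 0) + 0) = √(-16 + 0) = √(-16) = 4*I ≈ 4.0*I)
g(E, c) = -2/9 + E/9 + 4*I/9 (g(E, c) = -2/9 + (E + 4*I)/9 = -2/9 + (E/9 + 4*I/9) = -2/9 + E/9 + 4*I/9)
1*g(-4 - 1*(-5), 0) + 5 = 1*(-2/9 + (-4 - 1*(-5))/9 + 4*I/9) + 5 = 1*(-2/9 + (-4 + 5)/9 + 4*I/9) + 5 = 1*(-2/9 + (⅑)*1 + 4*I/9) + 5 = 1*(-2/9 + ⅑ + 4*I/9) + 5 = 1*(-⅑ + 4*I/9) + 5 = (-⅑ + 4*I/9) + 5 = 44/9 + 4*I/9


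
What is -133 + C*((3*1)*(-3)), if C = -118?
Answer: 929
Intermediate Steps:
-133 + C*((3*1)*(-3)) = -133 - 118*3*1*(-3) = -133 - 354*(-3) = -133 - 118*(-9) = -133 + 1062 = 929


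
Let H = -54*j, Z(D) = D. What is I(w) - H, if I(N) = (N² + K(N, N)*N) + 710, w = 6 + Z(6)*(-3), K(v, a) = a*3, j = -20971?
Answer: -1131148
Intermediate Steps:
K(v, a) = 3*a
w = -12 (w = 6 + 6*(-3) = 6 - 18 = -12)
I(N) = 710 + 4*N² (I(N) = (N² + (3*N)*N) + 710 = (N² + 3*N²) + 710 = 4*N² + 710 = 710 + 4*N²)
H = 1132434 (H = -54*(-20971) = 1132434)
I(w) - H = (710 + 4*(-12)²) - 1*1132434 = (710 + 4*144) - 1132434 = (710 + 576) - 1132434 = 1286 - 1132434 = -1131148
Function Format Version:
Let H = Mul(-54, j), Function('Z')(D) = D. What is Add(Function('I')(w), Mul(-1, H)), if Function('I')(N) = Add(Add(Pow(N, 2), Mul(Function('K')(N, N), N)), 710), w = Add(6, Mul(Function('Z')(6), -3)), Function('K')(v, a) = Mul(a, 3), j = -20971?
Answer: -1131148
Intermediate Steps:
Function('K')(v, a) = Mul(3, a)
w = -12 (w = Add(6, Mul(6, -3)) = Add(6, -18) = -12)
Function('I')(N) = Add(710, Mul(4, Pow(N, 2))) (Function('I')(N) = Add(Add(Pow(N, 2), Mul(Mul(3, N), N)), 710) = Add(Add(Pow(N, 2), Mul(3, Pow(N, 2))), 710) = Add(Mul(4, Pow(N, 2)), 710) = Add(710, Mul(4, Pow(N, 2))))
H = 1132434 (H = Mul(-54, -20971) = 1132434)
Add(Function('I')(w), Mul(-1, H)) = Add(Add(710, Mul(4, Pow(-12, 2))), Mul(-1, 1132434)) = Add(Add(710, Mul(4, 144)), -1132434) = Add(Add(710, 576), -1132434) = Add(1286, -1132434) = -1131148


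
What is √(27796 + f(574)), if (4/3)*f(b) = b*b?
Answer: √274903 ≈ 524.31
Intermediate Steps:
f(b) = 3*b²/4 (f(b) = 3*(b*b)/4 = 3*b²/4)
√(27796 + f(574)) = √(27796 + (¾)*574²) = √(27796 + (¾)*329476) = √(27796 + 247107) = √274903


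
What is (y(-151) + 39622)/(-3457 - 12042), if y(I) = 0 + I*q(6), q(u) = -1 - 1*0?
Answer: -39773/15499 ≈ -2.5662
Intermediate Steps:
q(u) = -1 (q(u) = -1 + 0 = -1)
y(I) = -I (y(I) = 0 + I*(-1) = 0 - I = -I)
(y(-151) + 39622)/(-3457 - 12042) = (-1*(-151) + 39622)/(-3457 - 12042) = (151 + 39622)/(-15499) = 39773*(-1/15499) = -39773/15499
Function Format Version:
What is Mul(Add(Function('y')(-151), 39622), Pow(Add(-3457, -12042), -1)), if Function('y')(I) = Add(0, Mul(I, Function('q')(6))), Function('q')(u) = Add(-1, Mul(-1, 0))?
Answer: Rational(-39773, 15499) ≈ -2.5662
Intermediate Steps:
Function('q')(u) = -1 (Function('q')(u) = Add(-1, 0) = -1)
Function('y')(I) = Mul(-1, I) (Function('y')(I) = Add(0, Mul(I, -1)) = Add(0, Mul(-1, I)) = Mul(-1, I))
Mul(Add(Function('y')(-151), 39622), Pow(Add(-3457, -12042), -1)) = Mul(Add(Mul(-1, -151), 39622), Pow(Add(-3457, -12042), -1)) = Mul(Add(151, 39622), Pow(-15499, -1)) = Mul(39773, Rational(-1, 15499)) = Rational(-39773, 15499)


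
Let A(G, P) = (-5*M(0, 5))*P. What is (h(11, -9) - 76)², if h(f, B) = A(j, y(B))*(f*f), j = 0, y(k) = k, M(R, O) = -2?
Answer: 120253156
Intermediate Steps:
A(G, P) = 10*P (A(G, P) = (-5*(-2))*P = 10*P)
h(f, B) = 10*B*f² (h(f, B) = (10*B)*(f*f) = (10*B)*f² = 10*B*f²)
(h(11, -9) - 76)² = (10*(-9)*11² - 76)² = (10*(-9)*121 - 76)² = (-10890 - 76)² = (-10966)² = 120253156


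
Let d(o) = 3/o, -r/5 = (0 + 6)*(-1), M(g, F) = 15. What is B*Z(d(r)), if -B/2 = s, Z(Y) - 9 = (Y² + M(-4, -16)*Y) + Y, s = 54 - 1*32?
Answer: -11671/25 ≈ -466.84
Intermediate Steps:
r = 30 (r = -5*(0 + 6)*(-1) = -30*(-1) = -5*(-6) = 30)
s = 22 (s = 54 - 32 = 22)
Z(Y) = 9 + Y² + 16*Y (Z(Y) = 9 + ((Y² + 15*Y) + Y) = 9 + (Y² + 16*Y) = 9 + Y² + 16*Y)
B = -44 (B = -2*22 = -44)
B*Z(d(r)) = -44*(9 + (3/30)² + 16*(3/30)) = -44*(9 + (3*(1/30))² + 16*(3*(1/30))) = -44*(9 + (⅒)² + 16*(⅒)) = -44*(9 + 1/100 + 8/5) = -44*1061/100 = -11671/25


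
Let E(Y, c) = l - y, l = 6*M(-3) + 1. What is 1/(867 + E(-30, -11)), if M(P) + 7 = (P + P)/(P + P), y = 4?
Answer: 1/828 ≈ 0.0012077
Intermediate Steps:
M(P) = -6 (M(P) = -7 + (P + P)/(P + P) = -7 + (2*P)/((2*P)) = -7 + (2*P)*(1/(2*P)) = -7 + 1 = -6)
l = -35 (l = 6*(-6) + 1 = -36 + 1 = -35)
E(Y, c) = -39 (E(Y, c) = -35 - 1*4 = -35 - 4 = -39)
1/(867 + E(-30, -11)) = 1/(867 - 39) = 1/828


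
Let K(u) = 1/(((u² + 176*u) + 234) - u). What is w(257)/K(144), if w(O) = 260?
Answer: 12004200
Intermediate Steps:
K(u) = 1/(234 + u² + 175*u) (K(u) = 1/((234 + u² + 176*u) - u) = 1/(234 + u² + 175*u))
w(257)/K(144) = 260/(1/(234 + 144² + 175*144)) = 260/(1/(234 + 20736 + 25200)) = 260/(1/46170) = 260*46170 = 12004200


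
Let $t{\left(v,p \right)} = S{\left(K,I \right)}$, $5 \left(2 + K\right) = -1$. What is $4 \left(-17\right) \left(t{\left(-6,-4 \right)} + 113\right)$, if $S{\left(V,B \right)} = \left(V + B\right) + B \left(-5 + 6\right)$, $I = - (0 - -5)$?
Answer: $- \frac{34272}{5} \approx -6854.4$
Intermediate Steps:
$K = - \frac{11}{5}$ ($K = -2 + \frac{1}{5} \left(-1\right) = -2 - \frac{1}{5} = - \frac{11}{5} \approx -2.2$)
$I = -5$ ($I = - (0 + 5) = \left(-1\right) 5 = -5$)
$S{\left(V,B \right)} = V + 2 B$ ($S{\left(V,B \right)} = \left(B + V\right) + B 1 = \left(B + V\right) + B = V + 2 B$)
$t{\left(v,p \right)} = - \frac{61}{5}$ ($t{\left(v,p \right)} = - \frac{11}{5} + 2 \left(-5\right) = - \frac{11}{5} - 10 = - \frac{61}{5}$)
$4 \left(-17\right) \left(t{\left(-6,-4 \right)} + 113\right) = 4 \left(-17\right) \left(- \frac{61}{5} + 113\right) = \left(-68\right) \frac{504}{5} = - \frac{34272}{5}$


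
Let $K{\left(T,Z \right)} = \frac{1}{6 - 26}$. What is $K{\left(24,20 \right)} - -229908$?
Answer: $\frac{4598159}{20} \approx 2.2991 \cdot 10^{5}$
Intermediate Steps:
$K{\left(T,Z \right)} = - \frac{1}{20}$ ($K{\left(T,Z \right)} = \frac{1}{-20} = - \frac{1}{20}$)
$K{\left(24,20 \right)} - -229908 = - \frac{1}{20} - -229908 = - \frac{1}{20} + 229908 = \frac{4598159}{20}$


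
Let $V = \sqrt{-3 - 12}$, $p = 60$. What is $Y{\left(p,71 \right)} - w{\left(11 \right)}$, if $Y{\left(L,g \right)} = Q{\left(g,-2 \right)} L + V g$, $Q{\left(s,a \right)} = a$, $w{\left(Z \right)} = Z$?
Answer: $-131 + 71 i \sqrt{15} \approx -131.0 + 274.98 i$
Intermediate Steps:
$V = i \sqrt{15}$ ($V = \sqrt{-15} = i \sqrt{15} \approx 3.873 i$)
$Y{\left(L,g \right)} = - 2 L + i g \sqrt{15}$ ($Y{\left(L,g \right)} = - 2 L + i \sqrt{15} g = - 2 L + i g \sqrt{15}$)
$Y{\left(p,71 \right)} - w{\left(11 \right)} = \left(\left(-2\right) 60 + i 71 \sqrt{15}\right) - 11 = \left(-120 + 71 i \sqrt{15}\right) - 11 = -131 + 71 i \sqrt{15}$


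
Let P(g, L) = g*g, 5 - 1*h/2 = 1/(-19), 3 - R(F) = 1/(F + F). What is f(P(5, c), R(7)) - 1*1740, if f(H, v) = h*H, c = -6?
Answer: -28260/19 ≈ -1487.4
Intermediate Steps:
R(F) = 3 - 1/(2*F) (R(F) = 3 - 1/(F + F) = 3 - 1/(2*F))
h = 192/19 (h = 10 - 2/(-19) = 10 - 2*(-1/19) = 10 + 2/19 = 192/19 ≈ 10.105)
P(g, L) = g²
f(H, v) = 192*H/19
f(P(5, c), R(7)) - 1*1740 = (192/19)*5² - 1*1740 = (192/19)*25 - 1740 = 4800/19 - 1740 = -28260/19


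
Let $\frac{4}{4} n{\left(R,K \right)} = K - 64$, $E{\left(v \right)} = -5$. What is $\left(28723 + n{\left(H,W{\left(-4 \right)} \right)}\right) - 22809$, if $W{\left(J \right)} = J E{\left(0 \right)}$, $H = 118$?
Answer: $5870$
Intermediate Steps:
$W{\left(J \right)} = - 5 J$ ($W{\left(J \right)} = J \left(-5\right) = - 5 J$)
$n{\left(R,K \right)} = -64 + K$ ($n{\left(R,K \right)} = K - 64 = -64 + K$)
$\left(28723 + n{\left(H,W{\left(-4 \right)} \right)}\right) - 22809 = \left(28723 - 44\right) - 22809 = 28679 - 22809 = 5870$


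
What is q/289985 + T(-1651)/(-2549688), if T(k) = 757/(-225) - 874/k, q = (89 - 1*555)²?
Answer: 41135720196180289/54931588852350600 ≈ 0.74885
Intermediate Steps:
q = 217156 (q = (89 - 555)² = (-466)² = 217156)
T(k) = -757/225 - 874/k (T(k) = 757*(-1/225) - 874/k = -757/225 - 874/k)
q/289985 + T(-1651)/(-2549688) = 217156/289985 + (-757/225 - 874/(-1651))/(-2549688) = 217156*(1/289985) + (-757/225 - 874*(-1/1651))*(-1/2549688) = 217156/289985 + (-757/225 + 874/1651)*(-1/2549688) = 217156/289985 - 1053157/371475*(-1/2549688) = 217156/289985 + 1053157/947145349800 = 41135720196180289/54931588852350600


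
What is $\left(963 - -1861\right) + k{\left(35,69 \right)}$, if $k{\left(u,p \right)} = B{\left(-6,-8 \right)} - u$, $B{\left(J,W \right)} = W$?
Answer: $2781$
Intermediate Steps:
$k{\left(u,p \right)} = -8 - u$
$\left(963 - -1861\right) + k{\left(35,69 \right)} = \left(963 - -1861\right) - 43 = \left(963 + 1861\right) - 43 = 2824 - 43 = 2781$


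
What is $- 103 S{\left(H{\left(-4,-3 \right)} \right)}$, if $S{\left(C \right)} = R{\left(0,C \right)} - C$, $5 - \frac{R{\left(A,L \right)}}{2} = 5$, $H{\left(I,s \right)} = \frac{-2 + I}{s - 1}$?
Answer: $\frac{309}{2} \approx 154.5$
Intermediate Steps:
$H{\left(I,s \right)} = \frac{-2 + I}{-1 + s}$
$R{\left(A,L \right)} = 0$ ($R{\left(A,L \right)} = 10 - 10 = 0$)
$S{\left(C \right)} = - C$ ($S{\left(C \right)} = 0 - C = - C$)
$- 103 S{\left(H{\left(-4,-3 \right)} \right)} = - 103 \left(- \frac{-2 - 4}{-1 - 3}\right) = - 103 \left(- \frac{-6}{-4}\right) = - 103 \left(- \frac{\left(-1\right) \left(-6\right)}{4}\right) = - 103 \left(\left(-1\right) \frac{3}{2}\right) = \left(-103\right) \left(- \frac{3}{2}\right) = \frac{309}{2}$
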